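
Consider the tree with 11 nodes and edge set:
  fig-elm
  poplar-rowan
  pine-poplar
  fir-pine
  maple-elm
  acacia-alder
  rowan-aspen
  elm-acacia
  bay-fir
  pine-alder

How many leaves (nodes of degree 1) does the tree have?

4

The leaves are aspen, bay, fig, maple.
That is 4 leaves.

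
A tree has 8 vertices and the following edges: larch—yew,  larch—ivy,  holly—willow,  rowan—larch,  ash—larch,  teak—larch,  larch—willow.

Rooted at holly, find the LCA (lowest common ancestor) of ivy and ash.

larch

Path ivy→root: ivy larch willow holly; path ash→root: ash larch willow holly.
First common node: larch.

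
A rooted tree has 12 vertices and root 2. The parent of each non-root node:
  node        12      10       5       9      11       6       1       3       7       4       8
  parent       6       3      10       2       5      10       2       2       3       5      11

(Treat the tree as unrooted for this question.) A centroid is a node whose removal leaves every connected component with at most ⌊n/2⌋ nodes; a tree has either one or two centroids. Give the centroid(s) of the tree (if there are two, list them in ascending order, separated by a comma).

If 10 is removed the pieces have sizes 5, 4, 2, all ≤ ⌊12/2⌋ = 6.
No neighbour of 10 does as well, so 10 is the unique centroid.

10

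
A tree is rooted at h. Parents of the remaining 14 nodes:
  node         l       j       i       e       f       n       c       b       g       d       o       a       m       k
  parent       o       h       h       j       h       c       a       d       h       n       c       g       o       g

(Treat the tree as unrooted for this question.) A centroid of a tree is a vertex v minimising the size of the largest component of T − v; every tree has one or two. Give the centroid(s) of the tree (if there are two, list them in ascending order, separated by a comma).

a

Delete a: the remaining components have sizes 7, 7. Max 7 ≤ 7, so a is a centroid.
No neighbour of a does as well, so a is the unique centroid.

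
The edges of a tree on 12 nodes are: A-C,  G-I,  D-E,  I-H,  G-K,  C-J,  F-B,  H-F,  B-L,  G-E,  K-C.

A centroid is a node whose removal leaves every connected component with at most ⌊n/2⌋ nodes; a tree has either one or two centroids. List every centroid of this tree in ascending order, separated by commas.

G

Delete G: the remaining components have sizes 5, 4, 2. Max 5 ≤ 6, so G is a centroid.
Every other node leaves some component of size > 6, so the centroid is unique.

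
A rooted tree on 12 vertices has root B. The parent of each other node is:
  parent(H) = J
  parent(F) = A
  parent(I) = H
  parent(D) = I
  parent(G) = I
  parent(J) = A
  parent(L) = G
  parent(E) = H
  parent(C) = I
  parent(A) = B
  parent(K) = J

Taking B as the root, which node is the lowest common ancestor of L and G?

L's ancestor chain is L, G, I, H, J, A, B and G's is G, I, H, J, A, B; they first meet at G.

G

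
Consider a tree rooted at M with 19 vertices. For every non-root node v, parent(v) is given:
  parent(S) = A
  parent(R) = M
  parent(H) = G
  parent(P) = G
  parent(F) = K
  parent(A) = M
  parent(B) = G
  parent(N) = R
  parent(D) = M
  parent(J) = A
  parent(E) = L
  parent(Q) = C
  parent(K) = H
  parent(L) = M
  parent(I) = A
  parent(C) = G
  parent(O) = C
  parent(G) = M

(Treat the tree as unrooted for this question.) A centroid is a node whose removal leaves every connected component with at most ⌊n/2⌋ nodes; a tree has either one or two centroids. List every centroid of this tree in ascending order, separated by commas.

M

If M is removed the pieces have sizes 9, 4, 2, 2, 1, all ≤ ⌊19/2⌋ = 9.
No neighbour of M does as well, so M is the unique centroid.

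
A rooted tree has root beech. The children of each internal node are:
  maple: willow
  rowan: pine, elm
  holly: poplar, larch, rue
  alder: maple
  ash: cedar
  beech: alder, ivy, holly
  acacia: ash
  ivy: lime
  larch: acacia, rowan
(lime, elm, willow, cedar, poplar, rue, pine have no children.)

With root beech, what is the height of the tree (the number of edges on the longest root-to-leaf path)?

A deepest node is cedar, reached by beech → holly → larch → acacia → ash → cedar.
That path has 5 edges, so the height is 5.

5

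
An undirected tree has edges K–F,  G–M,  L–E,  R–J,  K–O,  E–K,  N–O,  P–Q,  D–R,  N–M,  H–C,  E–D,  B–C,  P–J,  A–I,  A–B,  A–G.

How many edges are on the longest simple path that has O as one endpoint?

7

The node farthest from O is Q (H also at distance 7), via O–K–E–D–R–J–P–Q — 7 edges.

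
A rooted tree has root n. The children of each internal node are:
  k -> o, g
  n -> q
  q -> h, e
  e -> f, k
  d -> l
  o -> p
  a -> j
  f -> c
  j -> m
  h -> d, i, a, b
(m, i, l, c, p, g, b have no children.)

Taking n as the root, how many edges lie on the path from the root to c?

Climbing from c to the root: c–f–e–q–n. That's 4 steps.

4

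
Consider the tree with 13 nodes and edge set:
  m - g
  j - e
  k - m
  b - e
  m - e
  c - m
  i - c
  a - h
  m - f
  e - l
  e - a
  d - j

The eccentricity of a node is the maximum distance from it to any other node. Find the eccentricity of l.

The node farthest from l is i, via l – e – m – c – i — 4 edges.

4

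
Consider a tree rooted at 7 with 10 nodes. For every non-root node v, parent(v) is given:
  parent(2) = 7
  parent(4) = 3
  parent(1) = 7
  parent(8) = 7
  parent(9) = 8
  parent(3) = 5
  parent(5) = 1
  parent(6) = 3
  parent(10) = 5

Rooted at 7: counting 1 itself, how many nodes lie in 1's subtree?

1's subtree: {1, 5, 3, 10, 4, 6}, size 6.

6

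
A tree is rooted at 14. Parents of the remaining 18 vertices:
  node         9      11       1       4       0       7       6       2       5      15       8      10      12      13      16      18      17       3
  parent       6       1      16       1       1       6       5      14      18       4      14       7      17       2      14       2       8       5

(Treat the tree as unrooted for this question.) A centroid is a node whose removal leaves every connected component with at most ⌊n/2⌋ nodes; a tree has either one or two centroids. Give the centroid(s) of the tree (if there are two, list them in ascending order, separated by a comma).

If 14 is removed the pieces have sizes 9, 6, 3, all ≤ ⌊19/2⌋ = 9.
No neighbour of 14 does as well, so 14 is the unique centroid.

14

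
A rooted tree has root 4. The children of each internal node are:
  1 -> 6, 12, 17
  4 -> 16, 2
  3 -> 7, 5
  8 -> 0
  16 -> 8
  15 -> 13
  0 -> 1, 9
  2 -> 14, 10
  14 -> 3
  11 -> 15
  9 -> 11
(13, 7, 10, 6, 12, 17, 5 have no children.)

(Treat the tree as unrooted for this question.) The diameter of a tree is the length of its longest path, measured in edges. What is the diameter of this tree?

A longest path is 7 – 3 – 14 – 2 – 4 – 16 – 8 – 0 – 9 – 11 – 15 – 13, with 11 edges.

11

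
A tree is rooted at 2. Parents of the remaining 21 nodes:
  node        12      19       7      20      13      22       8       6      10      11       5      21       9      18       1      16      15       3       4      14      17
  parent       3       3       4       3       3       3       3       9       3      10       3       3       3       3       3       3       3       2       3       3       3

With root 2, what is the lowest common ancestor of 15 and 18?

3

Ancestors of 15 (toward the root): 15, 3, 2.
Ancestors of 18: 18, 3, 2.
The deepest node appearing in both lists is 3.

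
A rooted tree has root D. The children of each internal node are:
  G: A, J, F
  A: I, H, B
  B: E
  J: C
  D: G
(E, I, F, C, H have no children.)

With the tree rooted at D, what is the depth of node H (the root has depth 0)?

3

Path from D to H: D–G–A–H, which has 3 edges.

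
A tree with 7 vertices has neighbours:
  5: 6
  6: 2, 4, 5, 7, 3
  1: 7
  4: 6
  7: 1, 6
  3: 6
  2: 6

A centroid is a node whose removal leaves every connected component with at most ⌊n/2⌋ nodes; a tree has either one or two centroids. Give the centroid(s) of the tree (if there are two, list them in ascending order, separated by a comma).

6

Delete 6: the remaining components have sizes 2, 1, 1, 1, 1. Max 2 ≤ 3, so 6 is a centroid.
Every other node leaves some component of size > 3, so the centroid is unique.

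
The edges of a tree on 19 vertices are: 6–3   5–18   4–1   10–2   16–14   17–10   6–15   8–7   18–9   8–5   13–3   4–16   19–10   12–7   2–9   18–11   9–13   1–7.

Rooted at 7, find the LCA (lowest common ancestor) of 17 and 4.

7

Path 17→root: 17 10 2 9 18 5 8 7; path 4→root: 4 1 7.
First common node: 7.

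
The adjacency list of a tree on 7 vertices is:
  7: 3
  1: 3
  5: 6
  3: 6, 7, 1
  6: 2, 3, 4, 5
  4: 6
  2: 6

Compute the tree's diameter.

3

A longest path is 7 – 3 – 6 – 4, with 3 edges.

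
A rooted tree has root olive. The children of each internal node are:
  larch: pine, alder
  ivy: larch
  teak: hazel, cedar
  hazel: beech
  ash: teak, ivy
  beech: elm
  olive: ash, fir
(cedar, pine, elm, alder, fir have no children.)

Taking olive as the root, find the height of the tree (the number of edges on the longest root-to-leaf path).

The longest root-to-leaf path is olive-ash-teak-hazel-beech-elm (5 edges).

5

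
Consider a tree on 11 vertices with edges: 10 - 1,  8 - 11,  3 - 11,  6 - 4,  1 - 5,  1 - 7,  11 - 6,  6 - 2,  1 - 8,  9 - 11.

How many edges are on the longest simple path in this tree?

5

A longest path is 7–1–8–11–6–2, with 5 edges.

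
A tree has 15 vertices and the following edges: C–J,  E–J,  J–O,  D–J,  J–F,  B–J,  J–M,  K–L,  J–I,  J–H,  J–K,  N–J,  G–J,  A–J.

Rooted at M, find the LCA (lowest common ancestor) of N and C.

J

Path N→root: N J M; path C→root: C J M.
First common node: J.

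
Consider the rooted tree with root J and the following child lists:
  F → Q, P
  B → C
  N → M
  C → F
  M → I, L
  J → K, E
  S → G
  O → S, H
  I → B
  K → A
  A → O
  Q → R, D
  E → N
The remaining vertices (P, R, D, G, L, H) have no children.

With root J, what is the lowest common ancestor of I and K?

J

Ancestors of I (toward the root): I, M, N, E, J.
Ancestors of K: K, J.
The deepest node appearing in both lists is J.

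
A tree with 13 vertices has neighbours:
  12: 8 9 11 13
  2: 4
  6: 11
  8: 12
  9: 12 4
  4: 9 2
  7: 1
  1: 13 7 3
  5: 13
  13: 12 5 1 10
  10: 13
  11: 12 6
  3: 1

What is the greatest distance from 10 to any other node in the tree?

5

The node farthest from 10 is 2, via 10–13–12–9–4–2 — 5 edges.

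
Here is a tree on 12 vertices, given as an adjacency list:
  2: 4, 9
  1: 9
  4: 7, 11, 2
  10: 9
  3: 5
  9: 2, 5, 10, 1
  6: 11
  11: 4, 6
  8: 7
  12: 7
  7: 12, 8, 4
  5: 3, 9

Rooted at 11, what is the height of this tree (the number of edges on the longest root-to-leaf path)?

The longest root-to-leaf path is 11-4-2-9-5-3 (5 edges).

5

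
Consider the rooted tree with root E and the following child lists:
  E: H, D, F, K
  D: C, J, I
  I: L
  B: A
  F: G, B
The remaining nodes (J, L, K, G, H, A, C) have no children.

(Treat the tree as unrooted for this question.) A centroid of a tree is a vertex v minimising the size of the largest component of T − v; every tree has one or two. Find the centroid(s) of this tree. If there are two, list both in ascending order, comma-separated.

Removing E splits the tree into components of sizes 5, 4, 1, 1; the largest is 5 ≤ ⌊12/2⌋ = 6.
No neighbour of E does as well, so E is the unique centroid.

E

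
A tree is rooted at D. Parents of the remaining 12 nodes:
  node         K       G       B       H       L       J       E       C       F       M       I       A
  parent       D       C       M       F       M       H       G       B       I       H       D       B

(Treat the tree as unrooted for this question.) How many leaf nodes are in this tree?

5

The leaves are A, E, J, K, L.
That is 5 leaves.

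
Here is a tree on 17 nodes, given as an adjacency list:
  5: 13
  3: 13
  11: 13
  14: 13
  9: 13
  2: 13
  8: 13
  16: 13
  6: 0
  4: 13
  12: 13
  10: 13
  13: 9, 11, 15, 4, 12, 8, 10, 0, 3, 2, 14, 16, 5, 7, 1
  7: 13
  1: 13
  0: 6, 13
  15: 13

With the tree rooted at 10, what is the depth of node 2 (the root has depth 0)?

Path from 10 to 2: 10 – 13 – 2, which has 2 edges.

2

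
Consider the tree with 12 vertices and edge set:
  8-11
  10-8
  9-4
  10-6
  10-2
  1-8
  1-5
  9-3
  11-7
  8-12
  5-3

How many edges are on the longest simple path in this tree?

Starting from 4, a farthest node is 2 at distance 7.
One longest path: 4-9-3-5-1-8-10-2.
So the diameter is 7.

7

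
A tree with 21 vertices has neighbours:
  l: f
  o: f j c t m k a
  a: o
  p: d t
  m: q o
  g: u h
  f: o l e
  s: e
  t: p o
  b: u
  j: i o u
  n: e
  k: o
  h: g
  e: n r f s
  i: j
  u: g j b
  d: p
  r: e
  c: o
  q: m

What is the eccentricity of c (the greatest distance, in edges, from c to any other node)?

The node farthest from c is h, via c–o–j–u–g–h — 5 edges.

5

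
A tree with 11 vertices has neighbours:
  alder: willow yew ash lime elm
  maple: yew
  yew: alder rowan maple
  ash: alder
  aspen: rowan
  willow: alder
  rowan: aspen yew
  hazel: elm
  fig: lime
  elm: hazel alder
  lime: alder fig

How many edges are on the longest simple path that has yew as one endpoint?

Distances from yew peak at 3, attained at fig (hazel also at distance 3).
yew–alder–lime–fig

3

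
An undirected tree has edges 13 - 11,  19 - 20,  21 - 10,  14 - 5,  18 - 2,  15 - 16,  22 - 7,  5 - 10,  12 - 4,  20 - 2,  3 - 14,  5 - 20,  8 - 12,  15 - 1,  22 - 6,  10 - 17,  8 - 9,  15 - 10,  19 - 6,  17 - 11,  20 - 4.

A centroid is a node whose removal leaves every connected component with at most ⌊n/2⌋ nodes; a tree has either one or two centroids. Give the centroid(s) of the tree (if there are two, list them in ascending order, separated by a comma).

5, 20

Delete 20: the remaining components have sizes 11, 4, 4, 2. Max 11 ≤ 11, so 20 is a centroid.
Its neighbour 5 also leaves a largest component of size 11, so both are centroids.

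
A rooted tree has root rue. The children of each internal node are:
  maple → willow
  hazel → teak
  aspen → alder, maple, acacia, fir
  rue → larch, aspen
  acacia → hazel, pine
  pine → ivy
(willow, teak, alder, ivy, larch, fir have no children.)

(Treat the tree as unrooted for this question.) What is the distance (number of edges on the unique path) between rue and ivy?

rue – aspen – acacia – pine – ivy: 4 edges.

4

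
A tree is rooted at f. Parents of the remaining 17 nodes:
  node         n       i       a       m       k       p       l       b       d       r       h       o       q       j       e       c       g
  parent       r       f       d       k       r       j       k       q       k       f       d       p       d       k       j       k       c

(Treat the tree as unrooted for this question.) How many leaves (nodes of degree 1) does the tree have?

10

Exactly 10 nodes have a single neighbour: a, b, e, g, h, i, l, m, n, o.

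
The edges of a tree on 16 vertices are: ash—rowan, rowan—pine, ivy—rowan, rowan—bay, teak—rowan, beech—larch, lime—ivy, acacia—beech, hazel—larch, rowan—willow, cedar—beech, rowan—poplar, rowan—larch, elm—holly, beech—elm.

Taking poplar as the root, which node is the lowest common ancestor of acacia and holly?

Path acacia→root: acacia beech larch rowan poplar; path holly→root: holly elm beech larch rowan poplar.
First common node: beech.

beech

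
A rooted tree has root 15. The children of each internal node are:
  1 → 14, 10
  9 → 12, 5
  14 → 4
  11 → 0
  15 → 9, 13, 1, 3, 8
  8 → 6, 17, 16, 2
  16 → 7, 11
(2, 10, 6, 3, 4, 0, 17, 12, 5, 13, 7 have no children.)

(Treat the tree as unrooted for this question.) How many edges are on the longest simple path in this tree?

7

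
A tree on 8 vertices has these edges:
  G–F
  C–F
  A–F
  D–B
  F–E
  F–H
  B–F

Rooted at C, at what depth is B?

2

Path from C to B: C – F – B, which has 2 edges.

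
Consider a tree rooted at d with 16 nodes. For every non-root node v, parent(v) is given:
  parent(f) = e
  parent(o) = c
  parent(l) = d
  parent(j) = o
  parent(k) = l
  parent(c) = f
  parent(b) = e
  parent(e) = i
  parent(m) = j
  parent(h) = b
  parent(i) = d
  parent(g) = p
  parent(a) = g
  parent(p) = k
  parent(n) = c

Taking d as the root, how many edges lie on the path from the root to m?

7

Climbing from m to the root: m–j–o–c–f–e–i–d. That's 7 steps.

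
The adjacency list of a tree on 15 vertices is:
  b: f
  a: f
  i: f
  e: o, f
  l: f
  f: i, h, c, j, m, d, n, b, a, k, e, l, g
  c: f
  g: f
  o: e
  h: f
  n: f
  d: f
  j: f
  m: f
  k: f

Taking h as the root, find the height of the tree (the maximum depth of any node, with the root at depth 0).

3

The longest root-to-leaf path is h – f – e – o (3 edges).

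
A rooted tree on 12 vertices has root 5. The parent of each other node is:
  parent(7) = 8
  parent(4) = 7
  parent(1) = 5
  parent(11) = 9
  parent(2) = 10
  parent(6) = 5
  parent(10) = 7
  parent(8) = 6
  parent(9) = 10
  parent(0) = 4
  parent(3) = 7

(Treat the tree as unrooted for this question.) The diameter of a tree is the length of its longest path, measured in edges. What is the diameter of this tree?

7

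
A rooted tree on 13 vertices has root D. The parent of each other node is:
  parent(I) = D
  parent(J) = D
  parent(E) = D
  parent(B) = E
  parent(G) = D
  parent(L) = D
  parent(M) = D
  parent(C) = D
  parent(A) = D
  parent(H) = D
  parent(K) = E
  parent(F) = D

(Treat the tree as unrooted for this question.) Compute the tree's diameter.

Starting from K, a farthest node is F at distance 3.
One longest path: K-E-D-F.
So the diameter is 3.

3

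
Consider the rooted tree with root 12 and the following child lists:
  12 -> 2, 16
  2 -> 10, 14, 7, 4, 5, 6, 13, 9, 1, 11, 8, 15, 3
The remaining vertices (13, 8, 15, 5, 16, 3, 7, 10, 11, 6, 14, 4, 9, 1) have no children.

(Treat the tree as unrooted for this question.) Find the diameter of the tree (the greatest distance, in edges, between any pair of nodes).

3

BFS from 16 reaches 3 last, at distance 3; BFS from 3 confirms no node is farther.
Path: 16 – 12 – 2 – 3.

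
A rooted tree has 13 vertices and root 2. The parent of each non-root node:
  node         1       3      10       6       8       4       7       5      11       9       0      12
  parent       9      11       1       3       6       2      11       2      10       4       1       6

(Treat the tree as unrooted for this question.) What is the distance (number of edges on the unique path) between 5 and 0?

Walking from 5: 5–2–4–9–1–0. Length 5.

5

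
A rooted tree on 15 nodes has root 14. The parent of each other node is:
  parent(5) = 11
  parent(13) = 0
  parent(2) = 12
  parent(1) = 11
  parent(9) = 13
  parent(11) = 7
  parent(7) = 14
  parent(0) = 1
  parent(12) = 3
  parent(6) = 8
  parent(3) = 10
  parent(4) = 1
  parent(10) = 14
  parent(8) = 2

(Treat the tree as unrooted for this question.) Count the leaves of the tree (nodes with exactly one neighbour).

Degree-1 nodes: 4, 5, 6, 9 — 4 of them.

4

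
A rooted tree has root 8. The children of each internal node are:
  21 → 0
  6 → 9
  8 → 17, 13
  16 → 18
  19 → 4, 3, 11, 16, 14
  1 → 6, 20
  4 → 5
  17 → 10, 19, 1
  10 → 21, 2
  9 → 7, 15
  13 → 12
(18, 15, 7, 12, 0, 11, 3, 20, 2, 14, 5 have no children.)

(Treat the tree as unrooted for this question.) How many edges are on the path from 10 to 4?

10 - 17 - 19 - 4: 3 edges.

3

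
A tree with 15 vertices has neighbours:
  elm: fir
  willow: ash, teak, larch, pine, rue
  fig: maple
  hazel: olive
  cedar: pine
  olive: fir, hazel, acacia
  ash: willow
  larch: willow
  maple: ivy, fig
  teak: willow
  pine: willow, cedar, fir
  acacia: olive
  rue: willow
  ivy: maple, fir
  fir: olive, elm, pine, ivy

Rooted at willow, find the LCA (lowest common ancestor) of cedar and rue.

cedar's ancestor chain is cedar, pine, willow and rue's is rue, willow; they first meet at willow.

willow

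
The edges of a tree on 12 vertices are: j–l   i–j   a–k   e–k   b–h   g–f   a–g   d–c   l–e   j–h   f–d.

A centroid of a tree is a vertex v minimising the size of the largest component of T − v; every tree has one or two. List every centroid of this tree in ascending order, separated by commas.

e, k

If e is removed the pieces have sizes 6, 5, all ≤ ⌊12/2⌋ = 6.
Its neighbour k also leaves a largest component of size 6, so both are centroids.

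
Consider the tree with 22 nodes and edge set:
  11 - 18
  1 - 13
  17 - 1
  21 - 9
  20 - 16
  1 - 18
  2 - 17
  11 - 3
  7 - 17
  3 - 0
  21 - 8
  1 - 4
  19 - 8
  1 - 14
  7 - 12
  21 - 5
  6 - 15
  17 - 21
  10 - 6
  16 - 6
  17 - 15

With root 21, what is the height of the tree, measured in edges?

A deepest node is 0, reached by 21–17–1–18–11–3–0.
That path has 6 edges, so the height is 6.

6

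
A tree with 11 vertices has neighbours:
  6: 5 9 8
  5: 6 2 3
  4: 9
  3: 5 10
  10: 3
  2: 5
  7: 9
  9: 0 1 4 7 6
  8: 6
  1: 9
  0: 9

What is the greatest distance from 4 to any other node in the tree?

A farthest node from 4 is 10.
The path 4–9–6–5–3–10 has 5 edges.

5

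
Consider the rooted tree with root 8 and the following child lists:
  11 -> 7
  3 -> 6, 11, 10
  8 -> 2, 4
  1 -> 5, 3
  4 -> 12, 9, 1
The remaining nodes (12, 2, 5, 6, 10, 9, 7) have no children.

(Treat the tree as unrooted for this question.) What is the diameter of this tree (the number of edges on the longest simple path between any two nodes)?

6

A longest path is 7-11-3-1-4-8-2, with 6 edges.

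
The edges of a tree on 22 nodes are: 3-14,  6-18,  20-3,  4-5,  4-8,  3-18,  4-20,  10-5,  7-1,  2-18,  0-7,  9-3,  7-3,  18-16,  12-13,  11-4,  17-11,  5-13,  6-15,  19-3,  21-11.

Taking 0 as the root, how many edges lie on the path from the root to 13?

6

Path from 0 to 13: 0 – 7 – 3 – 20 – 4 – 5 – 13, which has 6 edges.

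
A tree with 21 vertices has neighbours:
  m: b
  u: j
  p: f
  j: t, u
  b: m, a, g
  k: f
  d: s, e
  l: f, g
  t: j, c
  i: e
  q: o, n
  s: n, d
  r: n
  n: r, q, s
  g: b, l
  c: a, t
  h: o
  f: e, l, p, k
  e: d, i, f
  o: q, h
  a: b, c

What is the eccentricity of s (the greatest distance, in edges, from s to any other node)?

11

Distances from s peak at 11, attained at u.
s–d–e–f–l–g–b–a–c–t–j–u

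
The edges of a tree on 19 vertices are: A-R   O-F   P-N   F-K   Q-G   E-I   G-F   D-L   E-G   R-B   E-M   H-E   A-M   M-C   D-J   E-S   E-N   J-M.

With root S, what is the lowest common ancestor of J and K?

Path J→root: J M E S; path K→root: K F G E S.
First common node: E.

E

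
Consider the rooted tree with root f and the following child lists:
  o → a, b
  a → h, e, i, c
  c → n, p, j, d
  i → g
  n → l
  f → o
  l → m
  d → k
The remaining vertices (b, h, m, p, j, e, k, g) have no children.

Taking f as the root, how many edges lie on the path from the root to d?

4

f–o–a–c–d — 4 edges.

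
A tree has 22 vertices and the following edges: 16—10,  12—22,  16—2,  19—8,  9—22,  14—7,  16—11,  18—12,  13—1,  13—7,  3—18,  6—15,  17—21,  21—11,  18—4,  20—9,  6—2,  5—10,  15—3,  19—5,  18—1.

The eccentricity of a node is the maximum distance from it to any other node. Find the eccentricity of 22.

11

Distances from 22 peak at 11, attained at 8.
22-12-18-3-15-6-2-16-10-5-19-8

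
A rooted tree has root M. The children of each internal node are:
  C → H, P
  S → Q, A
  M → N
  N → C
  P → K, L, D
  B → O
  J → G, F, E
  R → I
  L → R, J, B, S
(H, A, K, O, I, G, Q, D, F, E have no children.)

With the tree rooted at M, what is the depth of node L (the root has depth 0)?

M → N → C → P → L — 4 edges.

4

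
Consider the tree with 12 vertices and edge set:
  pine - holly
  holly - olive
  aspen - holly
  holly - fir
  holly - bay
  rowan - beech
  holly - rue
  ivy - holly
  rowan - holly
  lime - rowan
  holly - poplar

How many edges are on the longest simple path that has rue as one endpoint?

3

The node farthest from rue is lime (beech also at distance 3), via rue–holly–rowan–lime — 3 edges.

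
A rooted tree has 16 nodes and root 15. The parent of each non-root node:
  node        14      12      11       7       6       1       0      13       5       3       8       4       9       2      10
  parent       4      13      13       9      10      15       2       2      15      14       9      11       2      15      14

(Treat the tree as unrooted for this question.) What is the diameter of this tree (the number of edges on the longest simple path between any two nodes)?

8

Starting from 1, a farthest node is 6 at distance 8.
One longest path: 1-15-2-13-11-4-14-10-6.
So the diameter is 8.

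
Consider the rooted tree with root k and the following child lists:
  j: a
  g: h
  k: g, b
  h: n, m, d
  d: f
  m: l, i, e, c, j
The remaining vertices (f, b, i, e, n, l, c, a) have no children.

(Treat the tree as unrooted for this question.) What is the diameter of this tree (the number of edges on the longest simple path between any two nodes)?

BFS from b reaches a last, at distance 6; BFS from a confirms no node is farther.
Path: b - k - g - h - m - j - a.

6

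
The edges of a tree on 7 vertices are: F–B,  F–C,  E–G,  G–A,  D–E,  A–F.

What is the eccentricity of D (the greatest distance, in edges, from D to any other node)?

5

A farthest node from D is C (B also at distance 5).
The path D-E-G-A-F-C has 5 edges.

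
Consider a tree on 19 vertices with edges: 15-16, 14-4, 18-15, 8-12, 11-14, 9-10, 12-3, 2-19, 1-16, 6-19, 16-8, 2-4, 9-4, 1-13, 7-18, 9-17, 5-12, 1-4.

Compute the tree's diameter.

A longest path is 6 - 19 - 2 - 4 - 1 - 16 - 15 - 18 - 7, with 8 edges.

8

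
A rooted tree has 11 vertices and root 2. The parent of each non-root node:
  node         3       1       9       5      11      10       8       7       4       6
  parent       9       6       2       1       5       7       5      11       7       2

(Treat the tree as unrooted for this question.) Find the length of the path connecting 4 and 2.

6

The path is 4–7–11–5–1–6–2, which has 6 edges.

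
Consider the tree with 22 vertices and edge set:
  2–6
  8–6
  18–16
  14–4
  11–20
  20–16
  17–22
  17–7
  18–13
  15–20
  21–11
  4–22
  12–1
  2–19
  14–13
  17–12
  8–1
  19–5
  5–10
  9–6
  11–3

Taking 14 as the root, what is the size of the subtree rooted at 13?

8

13's subtree: {13, 18, 16, 20, 15, 11, 21, 3}, size 8.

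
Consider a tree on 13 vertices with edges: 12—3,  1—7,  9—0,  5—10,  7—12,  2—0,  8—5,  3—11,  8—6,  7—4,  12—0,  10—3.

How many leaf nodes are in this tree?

Degree-1 nodes: 1, 2, 4, 6, 9, 11 — 6 of them.

6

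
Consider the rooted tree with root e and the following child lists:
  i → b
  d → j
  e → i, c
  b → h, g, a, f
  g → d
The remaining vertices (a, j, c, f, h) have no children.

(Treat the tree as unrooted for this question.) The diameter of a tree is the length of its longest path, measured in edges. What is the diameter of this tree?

6

Starting from j, a farthest node is c at distance 6.
One longest path: j – d – g – b – i – e – c.
So the diameter is 6.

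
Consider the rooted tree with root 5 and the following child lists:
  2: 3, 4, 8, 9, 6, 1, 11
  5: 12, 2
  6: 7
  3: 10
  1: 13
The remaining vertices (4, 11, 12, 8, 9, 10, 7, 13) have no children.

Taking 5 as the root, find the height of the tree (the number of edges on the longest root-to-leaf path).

3

The longest root-to-leaf path is 5–2–1–13 (3 edges).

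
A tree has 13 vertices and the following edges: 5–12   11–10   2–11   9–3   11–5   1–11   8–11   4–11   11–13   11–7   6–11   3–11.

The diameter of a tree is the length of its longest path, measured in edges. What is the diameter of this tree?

4

A longest path is 12 – 5 – 11 – 3 – 9, with 4 edges.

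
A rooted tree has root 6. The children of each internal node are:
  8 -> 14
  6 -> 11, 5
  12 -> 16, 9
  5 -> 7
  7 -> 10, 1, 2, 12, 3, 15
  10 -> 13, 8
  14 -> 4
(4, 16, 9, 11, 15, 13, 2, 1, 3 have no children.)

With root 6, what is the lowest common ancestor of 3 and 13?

7

Ancestors of 3 (toward the root): 3, 7, 5, 6.
Ancestors of 13: 13, 10, 7, 5, 6.
The deepest node appearing in both lists is 7.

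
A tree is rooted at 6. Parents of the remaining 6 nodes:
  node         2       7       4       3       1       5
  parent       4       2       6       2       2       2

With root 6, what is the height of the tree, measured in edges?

The longest root-to-leaf path is 6–4–2–3 (3 edges).

3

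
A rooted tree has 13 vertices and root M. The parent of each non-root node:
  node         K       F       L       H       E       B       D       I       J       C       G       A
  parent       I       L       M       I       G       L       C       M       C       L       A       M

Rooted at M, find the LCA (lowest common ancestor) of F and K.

M

F's ancestor chain is F, L, M and K's is K, I, M; they first meet at M.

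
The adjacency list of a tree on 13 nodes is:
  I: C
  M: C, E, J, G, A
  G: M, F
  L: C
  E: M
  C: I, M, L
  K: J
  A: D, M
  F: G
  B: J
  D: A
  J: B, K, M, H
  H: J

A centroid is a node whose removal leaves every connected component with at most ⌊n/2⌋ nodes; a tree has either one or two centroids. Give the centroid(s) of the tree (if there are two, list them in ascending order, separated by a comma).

M

Removing M splits the tree into components of sizes 4, 3, 2, 2, 1; the largest is 4 ≤ ⌊13/2⌋ = 6.
Every other node leaves some component of size > 6, so the centroid is unique.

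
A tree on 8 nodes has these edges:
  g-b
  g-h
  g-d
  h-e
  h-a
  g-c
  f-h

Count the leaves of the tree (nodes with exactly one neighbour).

Degree-1 nodes: a, b, c, d, e, f — 6 of them.

6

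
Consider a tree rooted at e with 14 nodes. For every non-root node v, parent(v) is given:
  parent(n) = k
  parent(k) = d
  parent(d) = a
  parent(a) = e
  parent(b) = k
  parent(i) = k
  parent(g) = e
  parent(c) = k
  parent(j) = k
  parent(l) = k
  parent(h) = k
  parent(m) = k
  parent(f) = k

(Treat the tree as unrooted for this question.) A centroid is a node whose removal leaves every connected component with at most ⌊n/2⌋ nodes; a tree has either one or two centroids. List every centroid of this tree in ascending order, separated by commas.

k

Delete k: the remaining components have sizes 4, 1, 1, 1, 1, 1, 1, 1, 1, 1. Max 4 ≤ 7, so k is a centroid.
No neighbour of k does as well, so k is the unique centroid.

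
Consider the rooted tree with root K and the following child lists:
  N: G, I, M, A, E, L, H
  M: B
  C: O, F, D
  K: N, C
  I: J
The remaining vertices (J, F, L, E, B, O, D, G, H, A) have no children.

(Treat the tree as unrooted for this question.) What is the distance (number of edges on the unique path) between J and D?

5

The path is J – I – N – K – C – D, which has 5 edges.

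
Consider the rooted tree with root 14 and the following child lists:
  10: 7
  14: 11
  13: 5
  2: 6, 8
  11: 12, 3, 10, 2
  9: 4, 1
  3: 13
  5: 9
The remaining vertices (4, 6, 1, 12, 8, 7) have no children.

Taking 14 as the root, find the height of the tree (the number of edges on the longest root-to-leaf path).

The longest root-to-leaf path is 14–11–3–13–5–9–4 (6 edges).

6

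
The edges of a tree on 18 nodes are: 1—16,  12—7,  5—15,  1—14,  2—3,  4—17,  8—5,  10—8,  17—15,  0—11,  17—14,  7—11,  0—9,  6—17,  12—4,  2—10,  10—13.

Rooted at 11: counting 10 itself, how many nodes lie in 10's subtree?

4

The subtree rooted at 10 contains: 10, 13, 2, 3 — 4 nodes.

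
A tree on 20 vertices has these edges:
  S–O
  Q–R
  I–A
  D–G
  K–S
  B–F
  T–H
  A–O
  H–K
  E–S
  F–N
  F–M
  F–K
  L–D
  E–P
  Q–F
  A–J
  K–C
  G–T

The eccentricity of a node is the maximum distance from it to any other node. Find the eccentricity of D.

Distances from D peak at 8, attained at J (I also at distance 8).
D – G – T – H – K – S – O – A – J

8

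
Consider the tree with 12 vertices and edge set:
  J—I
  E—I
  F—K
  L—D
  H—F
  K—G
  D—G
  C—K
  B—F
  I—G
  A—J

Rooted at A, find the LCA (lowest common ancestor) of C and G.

G

Path C→root: C K G I J A; path G→root: G I J A.
First common node: G.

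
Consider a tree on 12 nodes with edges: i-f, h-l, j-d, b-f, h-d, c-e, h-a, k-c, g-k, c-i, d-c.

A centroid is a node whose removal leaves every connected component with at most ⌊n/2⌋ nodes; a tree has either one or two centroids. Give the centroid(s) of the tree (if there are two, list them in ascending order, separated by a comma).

If c is removed the pieces have sizes 5, 3, 2, 1, all ≤ ⌊12/2⌋ = 6.
Every other node leaves some component of size > 6, so the centroid is unique.

c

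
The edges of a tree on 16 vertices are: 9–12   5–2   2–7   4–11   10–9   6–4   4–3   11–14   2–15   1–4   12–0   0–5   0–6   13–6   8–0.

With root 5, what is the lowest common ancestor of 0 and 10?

Path 0→root: 0 5; path 10→root: 10 9 12 0 5.
First common node: 0.

0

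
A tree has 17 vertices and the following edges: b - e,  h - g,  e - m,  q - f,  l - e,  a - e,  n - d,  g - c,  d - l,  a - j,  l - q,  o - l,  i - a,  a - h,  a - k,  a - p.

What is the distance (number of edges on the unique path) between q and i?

q – l – e – a – i: 4 edges.

4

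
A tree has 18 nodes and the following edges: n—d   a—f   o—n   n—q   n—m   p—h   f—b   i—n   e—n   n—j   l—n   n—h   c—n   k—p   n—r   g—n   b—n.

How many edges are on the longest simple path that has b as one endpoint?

A farthest node from b is k.
The path b – n – h – p – k has 4 edges.

4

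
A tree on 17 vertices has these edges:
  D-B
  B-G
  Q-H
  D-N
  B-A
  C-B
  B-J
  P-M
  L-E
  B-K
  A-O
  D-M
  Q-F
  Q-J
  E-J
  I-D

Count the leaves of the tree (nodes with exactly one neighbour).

10

Exactly 10 nodes have a single neighbour: C, F, G, H, I, K, L, N, O, P.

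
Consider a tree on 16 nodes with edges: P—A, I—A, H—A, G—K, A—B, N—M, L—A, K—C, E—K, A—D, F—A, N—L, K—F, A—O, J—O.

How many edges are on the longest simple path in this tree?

6

BFS from G reaches M last, at distance 6; BFS from M confirms no node is farther.
Path: G – K – F – A – L – N – M.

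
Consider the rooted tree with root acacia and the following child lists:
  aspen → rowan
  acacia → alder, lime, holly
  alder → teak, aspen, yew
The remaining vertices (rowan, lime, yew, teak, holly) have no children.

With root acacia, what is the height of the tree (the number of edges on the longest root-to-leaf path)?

3

A deepest node is rowan, reached by acacia – alder – aspen – rowan.
That path has 3 edges, so the height is 3.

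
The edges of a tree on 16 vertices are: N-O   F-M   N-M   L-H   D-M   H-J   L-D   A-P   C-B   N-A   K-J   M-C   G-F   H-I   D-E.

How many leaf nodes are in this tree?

The leaves are B, E, G, I, K, O, P.
That is 7 leaves.

7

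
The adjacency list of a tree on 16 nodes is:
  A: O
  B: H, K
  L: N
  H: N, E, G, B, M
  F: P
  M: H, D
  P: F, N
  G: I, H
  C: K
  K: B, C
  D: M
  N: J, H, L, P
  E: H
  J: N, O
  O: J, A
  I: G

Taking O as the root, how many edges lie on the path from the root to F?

O → J → N → P → F — 4 edges.

4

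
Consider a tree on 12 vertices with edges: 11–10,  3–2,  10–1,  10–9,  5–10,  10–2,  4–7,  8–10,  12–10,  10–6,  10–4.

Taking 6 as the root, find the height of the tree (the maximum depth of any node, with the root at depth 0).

3

A deepest node is 7, reached by 6–10–4–7.
That path has 3 edges, so the height is 3.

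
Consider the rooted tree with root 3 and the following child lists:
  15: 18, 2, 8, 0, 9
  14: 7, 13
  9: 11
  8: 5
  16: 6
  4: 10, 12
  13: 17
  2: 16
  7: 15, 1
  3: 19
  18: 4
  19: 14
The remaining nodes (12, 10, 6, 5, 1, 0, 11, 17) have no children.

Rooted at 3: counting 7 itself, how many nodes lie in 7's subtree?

15

7's subtree: {7, 15, 1, 18, 2, 9, 8, 0, 4, 16, 11, 5, 12, 10, 6}, size 15.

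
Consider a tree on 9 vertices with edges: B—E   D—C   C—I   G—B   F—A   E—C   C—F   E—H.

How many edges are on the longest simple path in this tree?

5

A longest path is G – B – E – C – F – A, with 5 edges.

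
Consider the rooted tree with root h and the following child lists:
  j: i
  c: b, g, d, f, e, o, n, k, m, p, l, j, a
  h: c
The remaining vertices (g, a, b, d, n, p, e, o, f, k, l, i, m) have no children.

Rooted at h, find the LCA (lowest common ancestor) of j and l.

Ancestors of j (toward the root): j, c, h.
Ancestors of l: l, c, h.
The deepest node appearing in both lists is c.

c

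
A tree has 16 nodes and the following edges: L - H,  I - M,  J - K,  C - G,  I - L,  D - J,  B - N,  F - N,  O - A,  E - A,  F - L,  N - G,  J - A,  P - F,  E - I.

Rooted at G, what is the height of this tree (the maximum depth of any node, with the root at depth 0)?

K sits deepest: G-N-F-L-I-E-A-J-K — 8 edges from the root.

8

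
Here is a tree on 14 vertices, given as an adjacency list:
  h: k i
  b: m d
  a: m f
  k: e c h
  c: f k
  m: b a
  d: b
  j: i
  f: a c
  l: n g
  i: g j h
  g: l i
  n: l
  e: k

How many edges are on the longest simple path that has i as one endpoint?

A farthest node from i is d.
The path i – h – k – c – f – a – m – b – d has 8 edges.

8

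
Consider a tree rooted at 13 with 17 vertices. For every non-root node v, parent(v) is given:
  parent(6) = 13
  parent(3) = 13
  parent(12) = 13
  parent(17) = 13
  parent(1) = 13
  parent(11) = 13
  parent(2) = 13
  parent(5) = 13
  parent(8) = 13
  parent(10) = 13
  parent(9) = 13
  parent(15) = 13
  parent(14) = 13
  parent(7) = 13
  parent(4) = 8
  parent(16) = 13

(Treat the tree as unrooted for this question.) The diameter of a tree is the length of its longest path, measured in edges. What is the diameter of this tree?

3

A longest path is 4–8–13–6, with 3 edges.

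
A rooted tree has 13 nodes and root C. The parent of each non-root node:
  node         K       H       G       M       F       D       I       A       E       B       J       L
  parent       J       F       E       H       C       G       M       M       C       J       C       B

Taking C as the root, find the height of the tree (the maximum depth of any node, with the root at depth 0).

The longest root-to-leaf path is C – F – H – M – A (4 edges).

4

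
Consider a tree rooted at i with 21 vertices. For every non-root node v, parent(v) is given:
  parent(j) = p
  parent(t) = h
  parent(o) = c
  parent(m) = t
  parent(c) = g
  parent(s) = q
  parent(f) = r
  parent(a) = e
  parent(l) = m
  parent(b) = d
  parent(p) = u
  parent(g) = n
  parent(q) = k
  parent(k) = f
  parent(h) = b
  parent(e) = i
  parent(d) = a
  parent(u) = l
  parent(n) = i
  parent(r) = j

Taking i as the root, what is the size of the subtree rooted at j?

Descendants of j (including itself): j, r, f, k, q, s. That's 6.

6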